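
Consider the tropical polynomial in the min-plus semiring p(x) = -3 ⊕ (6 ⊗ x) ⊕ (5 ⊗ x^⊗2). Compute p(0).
p(0) = -3

A tropical monomial a ⊗ x^⊗i evaluates to a + i · x. Evaluating each term at x = 0:
  Term 0 contributes -3 + 0 · 0 = -3
  Term 1 contributes 6 + 1 · 0 = 6
  Term 2 contributes 5 + 2 · 0 = 5
p(0) = ⊕ of these = min[-3, 6, 5] = -3.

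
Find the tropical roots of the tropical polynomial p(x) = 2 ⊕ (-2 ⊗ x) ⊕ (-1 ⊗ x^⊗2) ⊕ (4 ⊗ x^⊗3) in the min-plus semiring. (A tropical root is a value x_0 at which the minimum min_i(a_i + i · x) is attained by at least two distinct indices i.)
Roots: {-5, -1, 4}

Each tropical root is a break point of the lower envelope of the lines y = a_i + i · x (there are 4 lines, with slopes 0, 1, ..., 3). Only the lines that attain the minimum somewhere contribute to roots; other lines are dominated. Here the surviving (envelope) indices are i = 3, i = 2, i = 1, i = 0.
Intersections between consecutive envelope lines give the roots: for adjacent envelope indices i < j the intersection is x = (a_i − a_j) / (j − i). Reading off the sorted break points: {-5, -1, 4}.
Verification: at each break x_0, at least two indices attain the minimum of min_i(a_i + i · x_0).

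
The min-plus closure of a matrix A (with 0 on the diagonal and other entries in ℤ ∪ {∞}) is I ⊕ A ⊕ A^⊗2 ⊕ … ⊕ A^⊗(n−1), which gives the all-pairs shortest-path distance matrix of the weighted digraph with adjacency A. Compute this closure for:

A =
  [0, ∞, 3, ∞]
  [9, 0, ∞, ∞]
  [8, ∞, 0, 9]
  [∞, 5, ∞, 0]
Closure =
  [0, 17, 3, 12]
  [9, 0, 12, 21]
  [8, 14, 0, 9]
  [14, 5, 17, 0]

This is the Floyd-Warshall all-pairs shortest-path computation. For each intermediate vertex k = 0, 1, …, 3, update dist[i][j] ← min(dist[i][j], dist[i][k] + dist[k][j]). The final matrix gives, for each (i, j), the minimum total weight of any directed path from i to j (possibly empty when i = j).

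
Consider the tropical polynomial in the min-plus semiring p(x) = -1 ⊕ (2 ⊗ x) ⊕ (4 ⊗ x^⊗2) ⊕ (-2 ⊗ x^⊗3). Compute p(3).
p(3) = -1

A tropical monomial a ⊗ x^⊗i evaluates to a + i · x. Evaluating each term at x = 3:
  Term 0 contributes -1 + 0 · 3 = -1
  Term 1 contributes 2 + 1 · 3 = 5
  Term 2 contributes 4 + 2 · 3 = 10
  Term 3 contributes -2 + 3 · 3 = 7
p(3) = ⊕ of these = min[-1, 5, 10, 7] = -1.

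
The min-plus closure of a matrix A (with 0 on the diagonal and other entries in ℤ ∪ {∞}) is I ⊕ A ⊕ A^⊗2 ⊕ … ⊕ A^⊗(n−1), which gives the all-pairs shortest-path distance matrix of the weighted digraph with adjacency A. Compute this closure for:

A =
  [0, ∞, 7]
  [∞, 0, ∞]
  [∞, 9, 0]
Closure =
  [0, 16, 7]
  [∞, 0, ∞]
  [∞, 9, 0]

This is the Floyd-Warshall all-pairs shortest-path computation. For each intermediate vertex k = 0, 1, …, 2, update dist[i][j] ← min(dist[i][j], dist[i][k] + dist[k][j]). The final matrix gives, for each (i, j), the minimum total weight of any directed path from i to j (possibly empty when i = j).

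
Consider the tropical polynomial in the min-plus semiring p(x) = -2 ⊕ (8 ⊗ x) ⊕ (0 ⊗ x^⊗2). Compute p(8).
p(8) = -2

A tropical monomial a ⊗ x^⊗i evaluates to a + i · x. Evaluating each term at x = 8:
  Term 0 contributes -2 + 0 · 8 = -2
  Term 1 contributes 8 + 1 · 8 = 16
  Term 2 contributes 0 + 2 · 8 = 16
p(8) = ⊕ of these = min[-2, 16, 16] = -2.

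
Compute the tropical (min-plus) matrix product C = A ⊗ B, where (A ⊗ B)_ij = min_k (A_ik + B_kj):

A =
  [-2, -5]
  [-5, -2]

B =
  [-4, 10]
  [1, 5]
A ⊗ B =
  [-6, 0]
  [-9, 3]

Apply the min-plus product entry-by-entry:
  C[0][0] = min over k of (A[0][0] + B[0][0] = -2 + -4 = -6, A[0][1] + B[1][0] = -5 + 1 = -4) = -6 (attained at k = 0)
  C[0][1] = min over k of (A[0][0] + B[0][1] = -2 + 10 = 8, A[0][1] + B[1][1] = -5 + 5 = 0) = 0 (attained at k = 1)
  C[1][0] = min over k of (A[1][0] + B[0][0] = -5 + -4 = -9, A[1][1] + B[1][0] = -2 + 1 = -1) = -9 (attained at k = 0)
  C[1][1] = min over k of (A[1][0] + B[0][1] = -5 + 10 = 5, A[1][1] + B[1][1] = -2 + 5 = 3) = 3 (attained at k = 1)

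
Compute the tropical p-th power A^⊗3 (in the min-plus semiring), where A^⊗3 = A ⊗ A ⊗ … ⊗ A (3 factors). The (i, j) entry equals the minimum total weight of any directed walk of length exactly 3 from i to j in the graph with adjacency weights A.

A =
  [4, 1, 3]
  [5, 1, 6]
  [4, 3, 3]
A^⊗3 =
  [7, 3, 8]
  [7, 3, 8]
  [9, 5, 9]

Each entry (A^⊗3)_ij equals the minimum over all length-3 walks i = v_0 → v_1 → … → v_3 = j of Σ_t A[v_t][v_{t+1}]. For example, for (i, j) = (0, 2) we minimise over 9 possible intermediate vertex sequences; the minimum is 8, attained along the walk 0 → 1 → 1 → 2.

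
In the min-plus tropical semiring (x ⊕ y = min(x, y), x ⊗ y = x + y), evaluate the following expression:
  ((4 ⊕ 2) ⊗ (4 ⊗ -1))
((4 ⊕ 2) ⊗ (4 ⊗ -1)) = 5

Expand innermost to outermost. Recall ⊕ takes the minimum of its arguments and ⊗ takes their sum. Working out the expression ((4 ⊕ 2) ⊗ (4 ⊗ -1)) gives 5.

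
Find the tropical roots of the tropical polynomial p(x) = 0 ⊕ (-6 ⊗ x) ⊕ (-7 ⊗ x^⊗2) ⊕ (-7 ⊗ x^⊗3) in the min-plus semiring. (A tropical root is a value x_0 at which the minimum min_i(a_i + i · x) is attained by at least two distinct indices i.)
Roots: {0, 1, 6}

Each tropical root is a break point of the lower envelope of the lines y = a_i + i · x (there are 4 lines, with slopes 0, 1, ..., 3). Only the lines that attain the minimum somewhere contribute to roots; other lines are dominated. Here the surviving (envelope) indices are i = 3, i = 2, i = 1, i = 0.
Intersections between consecutive envelope lines give the roots: for adjacent envelope indices i < j the intersection is x = (a_i − a_j) / (j − i). Reading off the sorted break points: {0, 1, 6}.
Verification: at each break x_0, at least two indices attain the minimum of min_i(a_i + i · x_0).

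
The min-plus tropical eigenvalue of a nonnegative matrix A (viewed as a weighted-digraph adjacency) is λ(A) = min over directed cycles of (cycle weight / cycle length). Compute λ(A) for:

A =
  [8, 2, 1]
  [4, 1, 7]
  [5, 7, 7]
λ(A) = 1

Enumerate directed cycles and compute their means (weight / length). Sample:
  cycle 0 → 0: weight = 8, length = 1, mean = 8/1 ≈ 8.000
  cycle 1 → 1: weight = 1, length = 1, mean = 1/1 ≈ 1.000
  cycle 2 → 2: weight = 7, length = 1, mean = 7/1 ≈ 7.000
  cycle 0 → 1 → 0: weight = 6, length = 2, mean = 6/2 ≈ 3.000
  cycle 0 → 2 → 0: weight = 6, length = 2, mean = 6/2 ≈ 3.000
  cycle 1 → 0 → 1: weight = 6, length = 2, mean = 6/2 ≈ 3.000
Minimum mean = 1.000, attained e.g. along the cycle 1 → 1 with weight 1 and length 1. So λ(A) = 1/1 = 1.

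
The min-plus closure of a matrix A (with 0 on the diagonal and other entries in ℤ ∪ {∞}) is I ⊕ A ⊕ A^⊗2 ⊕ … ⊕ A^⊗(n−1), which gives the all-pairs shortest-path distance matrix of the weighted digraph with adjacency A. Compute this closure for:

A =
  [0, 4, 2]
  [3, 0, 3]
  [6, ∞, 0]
Closure =
  [0, 4, 2]
  [3, 0, 3]
  [6, 10, 0]

This is the Floyd-Warshall all-pairs shortest-path computation. For each intermediate vertex k = 0, 1, …, 2, update dist[i][j] ← min(dist[i][j], dist[i][k] + dist[k][j]). The final matrix gives, for each (i, j), the minimum total weight of any directed path from i to j (possibly empty when i = j).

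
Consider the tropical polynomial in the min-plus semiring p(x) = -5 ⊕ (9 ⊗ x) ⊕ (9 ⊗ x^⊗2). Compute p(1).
p(1) = -5

A tropical monomial a ⊗ x^⊗i evaluates to a + i · x. Evaluating each term at x = 1:
  Term 0 contributes -5 + 0 · 1 = -5
  Term 1 contributes 9 + 1 · 1 = 10
  Term 2 contributes 9 + 2 · 1 = 11
p(1) = ⊕ of these = min[-5, 10, 11] = -5.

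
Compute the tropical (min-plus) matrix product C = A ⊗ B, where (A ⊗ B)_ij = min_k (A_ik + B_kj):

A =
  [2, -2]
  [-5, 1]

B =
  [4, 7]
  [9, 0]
A ⊗ B =
  [6, -2]
  [-1, 1]

Apply the min-plus product entry-by-entry:
  C[0][0] = min over k of (A[0][0] + B[0][0] = 2 + 4 = 6, A[0][1] + B[1][0] = -2 + 9 = 7) = 6 (attained at k = 0)
  C[0][1] = min over k of (A[0][0] + B[0][1] = 2 + 7 = 9, A[0][1] + B[1][1] = -2 + 0 = -2) = -2 (attained at k = 1)
  C[1][0] = min over k of (A[1][0] + B[0][0] = -5 + 4 = -1, A[1][1] + B[1][0] = 1 + 9 = 10) = -1 (attained at k = 0)
  C[1][1] = min over k of (A[1][0] + B[0][1] = -5 + 7 = 2, A[1][1] + B[1][1] = 1 + 0 = 1) = 1 (attained at k = 1)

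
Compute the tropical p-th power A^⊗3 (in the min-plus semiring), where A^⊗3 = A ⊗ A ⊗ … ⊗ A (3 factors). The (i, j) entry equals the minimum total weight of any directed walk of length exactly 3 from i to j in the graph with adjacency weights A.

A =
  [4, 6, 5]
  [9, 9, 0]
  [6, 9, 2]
A^⊗3 =
  [12, 14, 8]
  [8, 11, 4]
  [10, 13, 6]

Each entry (A^⊗3)_ij equals the minimum over all length-3 walks i = v_0 → v_1 → … → v_3 = j of Σ_t A[v_t][v_{t+1}]. For example, for (i, j) = (0, 2) we minimise over 9 possible intermediate vertex sequences; the minimum is 8, attained along the walk 0 → 1 → 2 → 2.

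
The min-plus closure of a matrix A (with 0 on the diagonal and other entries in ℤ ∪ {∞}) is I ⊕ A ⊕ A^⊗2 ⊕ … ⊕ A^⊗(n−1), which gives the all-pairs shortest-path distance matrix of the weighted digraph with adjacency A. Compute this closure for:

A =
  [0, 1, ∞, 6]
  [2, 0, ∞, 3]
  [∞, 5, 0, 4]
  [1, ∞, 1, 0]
Closure =
  [0, 1, 5, 4]
  [2, 0, 4, 3]
  [5, 5, 0, 4]
  [1, 2, 1, 0]

This is the Floyd-Warshall all-pairs shortest-path computation. For each intermediate vertex k = 0, 1, …, 3, update dist[i][j] ← min(dist[i][j], dist[i][k] + dist[k][j]). The final matrix gives, for each (i, j), the minimum total weight of any directed path from i to j (possibly empty when i = j).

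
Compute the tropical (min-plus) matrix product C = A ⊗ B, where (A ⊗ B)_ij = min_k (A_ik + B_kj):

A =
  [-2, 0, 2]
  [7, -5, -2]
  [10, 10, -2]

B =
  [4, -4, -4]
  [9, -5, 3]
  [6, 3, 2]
A ⊗ B =
  [2, -6, -6]
  [4, -10, -2]
  [4, 1, 0]

Apply the min-plus product entry-by-entry:
  C[0][0] = min over k of (A[0][0] + B[0][0] = -2 + 4 = 2, A[0][1] + B[1][0] = 0 + 9 = 9, A[0][2] + B[2][0] = 2 + 6 = 8) = 2 (attained at k = 0)
  C[0][1] = min over k of (A[0][0] + B[0][1] = -2 + -4 = -6, A[0][1] + B[1][1] = 0 + -5 = -5, A[0][2] + B[2][1] = 2 + 3 = 5) = -6 (attained at k = 0)
  C[0][2] = min over k of (A[0][0] + B[0][2] = -2 + -4 = -6, A[0][1] + B[1][2] = 0 + 3 = 3, A[0][2] + B[2][2] = 2 + 2 = 4) = -6 (attained at k = 0)
  C[1][0] = min over k of (A[1][0] + B[0][0] = 7 + 4 = 11, A[1][1] + B[1][0] = -5 + 9 = 4, A[1][2] + B[2][0] = -2 + 6 = 4) = 4 (attained at k = 1)
  C[1][1] = min over k of (A[1][0] + B[0][1] = 7 + -4 = 3, A[1][1] + B[1][1] = -5 + -5 = -10, A[1][2] + B[2][1] = -2 + 3 = 1) = -10 (attained at k = 1)
  C[1][2] = min over k of (A[1][0] + B[0][2] = 7 + -4 = 3, A[1][1] + B[1][2] = -5 + 3 = -2, A[1][2] + B[2][2] = -2 + 2 = 0) = -2 (attained at k = 1)
  C[2][0] = min over k of (A[2][0] + B[0][0] = 10 + 4 = 14, A[2][1] + B[1][0] = 10 + 9 = 19, A[2][2] + B[2][0] = -2 + 6 = 4) = 4 (attained at k = 2)
  C[2][1] = min over k of (A[2][0] + B[0][1] = 10 + -4 = 6, A[2][1] + B[1][1] = 10 + -5 = 5, A[2][2] + B[2][1] = -2 + 3 = 1) = 1 (attained at k = 2)
  C[2][2] = min over k of (A[2][0] + B[0][2] = 10 + -4 = 6, A[2][1] + B[1][2] = 10 + 3 = 13, A[2][2] + B[2][2] = -2 + 2 = 0) = 0 (attained at k = 2)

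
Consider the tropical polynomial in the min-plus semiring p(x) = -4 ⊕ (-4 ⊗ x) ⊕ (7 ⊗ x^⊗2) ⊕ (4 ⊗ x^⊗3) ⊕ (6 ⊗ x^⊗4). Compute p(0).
p(0) = -4

A tropical monomial a ⊗ x^⊗i evaluates to a + i · x. Evaluating each term at x = 0:
  Term 0 contributes -4 + 0 · 0 = -4
  Term 1 contributes -4 + 1 · 0 = -4
  Term 2 contributes 7 + 2 · 0 = 7
  Term 3 contributes 4 + 3 · 0 = 4
  Term 4 contributes 6 + 4 · 0 = 6
p(0) = ⊕ of these = min[-4, -4, 7, 4, 6] = -4.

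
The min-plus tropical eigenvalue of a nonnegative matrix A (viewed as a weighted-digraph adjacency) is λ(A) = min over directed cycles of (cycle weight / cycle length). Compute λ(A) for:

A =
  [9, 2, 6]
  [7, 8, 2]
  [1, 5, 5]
λ(A) = 5/3

Enumerate directed cycles and compute their means (weight / length). Sample:
  cycle 0 → 0: weight = 9, length = 1, mean = 9/1 ≈ 9.000
  cycle 1 → 1: weight = 8, length = 1, mean = 8/1 ≈ 8.000
  cycle 2 → 2: weight = 5, length = 1, mean = 5/1 ≈ 5.000
  cycle 0 → 1 → 0: weight = 9, length = 2, mean = 9/2 ≈ 4.500
  cycle 0 → 2 → 0: weight = 7, length = 2, mean = 7/2 ≈ 3.500
  cycle 1 → 0 → 1: weight = 9, length = 2, mean = 9/2 ≈ 4.500
Minimum mean = 1.667, attained e.g. along the cycle 0 → 1 → 2 → 0 with weight 5 and length 3. So λ(A) = 5/3 = 5/3.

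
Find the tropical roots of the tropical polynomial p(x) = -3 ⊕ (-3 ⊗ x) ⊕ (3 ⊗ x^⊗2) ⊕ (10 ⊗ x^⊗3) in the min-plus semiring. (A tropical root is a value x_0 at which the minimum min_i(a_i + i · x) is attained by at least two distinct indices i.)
Roots: {-7, -6, 0}

Each tropical root is a break point of the lower envelope of the lines y = a_i + i · x (there are 4 lines, with slopes 0, 1, ..., 3). Only the lines that attain the minimum somewhere contribute to roots; other lines are dominated. Here the surviving (envelope) indices are i = 3, i = 2, i = 1, i = 0.
Intersections between consecutive envelope lines give the roots: for adjacent envelope indices i < j the intersection is x = (a_i − a_j) / (j − i). Reading off the sorted break points: {-7, -6, 0}.
Verification: at each break x_0, at least two indices attain the minimum of min_i(a_i + i · x_0).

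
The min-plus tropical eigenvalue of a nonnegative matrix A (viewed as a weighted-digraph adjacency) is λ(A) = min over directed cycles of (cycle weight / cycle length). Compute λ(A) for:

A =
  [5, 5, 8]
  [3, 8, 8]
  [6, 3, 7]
λ(A) = 4

Enumerate directed cycles and compute their means (weight / length). Sample:
  cycle 0 → 0: weight = 5, length = 1, mean = 5/1 ≈ 5.000
  cycle 1 → 1: weight = 8, length = 1, mean = 8/1 ≈ 8.000
  cycle 2 → 2: weight = 7, length = 1, mean = 7/1 ≈ 7.000
  cycle 0 → 1 → 0: weight = 8, length = 2, mean = 8/2 ≈ 4.000
  cycle 0 → 2 → 0: weight = 14, length = 2, mean = 14/2 ≈ 7.000
  cycle 1 → 0 → 1: weight = 8, length = 2, mean = 8/2 ≈ 4.000
Minimum mean = 4.000, attained e.g. along the cycle 0 → 1 → 0 with weight 8 and length 2. So λ(A) = 8/2 = 4.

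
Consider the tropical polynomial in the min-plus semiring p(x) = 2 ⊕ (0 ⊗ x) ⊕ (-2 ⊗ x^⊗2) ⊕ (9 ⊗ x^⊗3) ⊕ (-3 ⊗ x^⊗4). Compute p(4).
p(4) = 2

A tropical monomial a ⊗ x^⊗i evaluates to a + i · x. Evaluating each term at x = 4:
  Term 0 contributes 2 + 0 · 4 = 2
  Term 1 contributes 0 + 1 · 4 = 4
  Term 2 contributes -2 + 2 · 4 = 6
  Term 3 contributes 9 + 3 · 4 = 21
  Term 4 contributes -3 + 4 · 4 = 13
p(4) = ⊕ of these = min[2, 4, 6, 21, 13] = 2.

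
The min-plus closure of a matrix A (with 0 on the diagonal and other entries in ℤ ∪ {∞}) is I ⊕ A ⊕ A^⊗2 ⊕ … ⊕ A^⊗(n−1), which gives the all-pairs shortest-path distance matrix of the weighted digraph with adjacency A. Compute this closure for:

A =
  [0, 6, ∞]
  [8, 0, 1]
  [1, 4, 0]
Closure =
  [0, 6, 7]
  [2, 0, 1]
  [1, 4, 0]

This is the Floyd-Warshall all-pairs shortest-path computation. For each intermediate vertex k = 0, 1, …, 2, update dist[i][j] ← min(dist[i][j], dist[i][k] + dist[k][j]). The final matrix gives, for each (i, j), the minimum total weight of any directed path from i to j (possibly empty when i = j).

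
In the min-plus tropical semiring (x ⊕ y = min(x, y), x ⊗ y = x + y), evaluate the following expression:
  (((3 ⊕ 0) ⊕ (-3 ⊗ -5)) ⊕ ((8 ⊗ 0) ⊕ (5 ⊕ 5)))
(((3 ⊕ 0) ⊕ (-3 ⊗ -5)) ⊕ ((8 ⊗ 0) ⊕ (5 ⊕ 5))) = -8

Expand innermost to outermost. Recall ⊕ takes the minimum of its arguments and ⊗ takes their sum. Working out the expression (((3 ⊕ 0) ⊕ (-3 ⊗ -5)) ⊕ ((8 ⊗ 0) ⊕ (5 ⊕ 5))) gives -8.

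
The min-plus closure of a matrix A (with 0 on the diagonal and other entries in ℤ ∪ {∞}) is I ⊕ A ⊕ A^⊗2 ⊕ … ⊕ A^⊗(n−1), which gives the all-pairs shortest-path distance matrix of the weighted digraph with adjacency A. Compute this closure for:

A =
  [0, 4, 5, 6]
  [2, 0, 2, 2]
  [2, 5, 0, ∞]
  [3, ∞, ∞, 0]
Closure =
  [0, 4, 5, 6]
  [2, 0, 2, 2]
  [2, 5, 0, 7]
  [3, 7, 8, 0]

This is the Floyd-Warshall all-pairs shortest-path computation. For each intermediate vertex k = 0, 1, …, 3, update dist[i][j] ← min(dist[i][j], dist[i][k] + dist[k][j]). The final matrix gives, for each (i, j), the minimum total weight of any directed path from i to j (possibly empty when i = j).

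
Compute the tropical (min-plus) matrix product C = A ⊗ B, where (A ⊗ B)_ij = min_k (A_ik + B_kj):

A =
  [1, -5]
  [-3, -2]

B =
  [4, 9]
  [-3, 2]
A ⊗ B =
  [-8, -3]
  [-5, 0]

Apply the min-plus product entry-by-entry:
  C[0][0] = min over k of (A[0][0] + B[0][0] = 1 + 4 = 5, A[0][1] + B[1][0] = -5 + -3 = -8) = -8 (attained at k = 1)
  C[0][1] = min over k of (A[0][0] + B[0][1] = 1 + 9 = 10, A[0][1] + B[1][1] = -5 + 2 = -3) = -3 (attained at k = 1)
  C[1][0] = min over k of (A[1][0] + B[0][0] = -3 + 4 = 1, A[1][1] + B[1][0] = -2 + -3 = -5) = -5 (attained at k = 1)
  C[1][1] = min over k of (A[1][0] + B[0][1] = -3 + 9 = 6, A[1][1] + B[1][1] = -2 + 2 = 0) = 0 (attained at k = 1)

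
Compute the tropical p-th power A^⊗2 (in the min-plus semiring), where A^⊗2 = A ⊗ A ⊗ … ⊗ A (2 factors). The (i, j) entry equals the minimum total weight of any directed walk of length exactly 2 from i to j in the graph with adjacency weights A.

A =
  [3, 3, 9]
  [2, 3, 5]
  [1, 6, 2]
A^⊗2 =
  [5, 6, 8]
  [5, 5, 7]
  [3, 4, 4]

Each entry (A^⊗2)_ij equals the minimum over all length-2 walks i = v_0 → v_1 → … → v_2 = j of Σ_t A[v_t][v_{t+1}]. For example, for (i, j) = (0, 2) we minimise over 3 possible intermediate vertex sequences; the minimum is 8, attained along the walk 0 → 1 → 2.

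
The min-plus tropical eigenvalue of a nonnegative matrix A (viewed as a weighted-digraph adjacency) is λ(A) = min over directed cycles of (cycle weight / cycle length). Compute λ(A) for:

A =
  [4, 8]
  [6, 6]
λ(A) = 4

Enumerate directed cycles and compute their means (weight / length). Sample:
  cycle 0 → 0: weight = 4, length = 1, mean = 4/1 ≈ 4.000
  cycle 1 → 1: weight = 6, length = 1, mean = 6/1 ≈ 6.000
  cycle 0 → 1 → 0: weight = 14, length = 2, mean = 14/2 ≈ 7.000
  cycle 1 → 0 → 1: weight = 14, length = 2, mean = 14/2 ≈ 7.000
Minimum mean = 4.000, attained e.g. along the cycle 0 → 0 with weight 4 and length 1. So λ(A) = 4/1 = 4.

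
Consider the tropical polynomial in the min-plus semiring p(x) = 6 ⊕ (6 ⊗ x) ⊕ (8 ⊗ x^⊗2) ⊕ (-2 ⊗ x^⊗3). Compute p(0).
p(0) = -2

A tropical monomial a ⊗ x^⊗i evaluates to a + i · x. Evaluating each term at x = 0:
  Term 0 contributes 6 + 0 · 0 = 6
  Term 1 contributes 6 + 1 · 0 = 6
  Term 2 contributes 8 + 2 · 0 = 8
  Term 3 contributes -2 + 3 · 0 = -2
p(0) = ⊕ of these = min[6, 6, 8, -2] = -2.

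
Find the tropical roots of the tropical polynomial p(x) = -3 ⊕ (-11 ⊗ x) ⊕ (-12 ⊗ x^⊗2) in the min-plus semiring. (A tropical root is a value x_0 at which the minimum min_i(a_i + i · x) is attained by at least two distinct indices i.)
Roots: {1, 8}

Each tropical root is a break point of the lower envelope of the lines y = a_i + i · x (there are 3 lines, with slopes 0, 1, ..., 2). Only the lines that attain the minimum somewhere contribute to roots; other lines are dominated. Here the surviving (envelope) indices are i = 2, i = 1, i = 0.
Intersections between consecutive envelope lines give the roots: for adjacent envelope indices i < j the intersection is x = (a_i − a_j) / (j − i). Reading off the sorted break points: {1, 8}.
Verification: at each break x_0, at least two indices attain the minimum of min_i(a_i + i · x_0).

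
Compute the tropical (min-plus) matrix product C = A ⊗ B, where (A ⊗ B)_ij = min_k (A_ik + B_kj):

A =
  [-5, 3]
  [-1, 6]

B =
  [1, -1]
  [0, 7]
A ⊗ B =
  [-4, -6]
  [0, -2]

Apply the min-plus product entry-by-entry:
  C[0][0] = min over k of (A[0][0] + B[0][0] = -5 + 1 = -4, A[0][1] + B[1][0] = 3 + 0 = 3) = -4 (attained at k = 0)
  C[0][1] = min over k of (A[0][0] + B[0][1] = -5 + -1 = -6, A[0][1] + B[1][1] = 3 + 7 = 10) = -6 (attained at k = 0)
  C[1][0] = min over k of (A[1][0] + B[0][0] = -1 + 1 = 0, A[1][1] + B[1][0] = 6 + 0 = 6) = 0 (attained at k = 0)
  C[1][1] = min over k of (A[1][0] + B[0][1] = -1 + -1 = -2, A[1][1] + B[1][1] = 6 + 7 = 13) = -2 (attained at k = 0)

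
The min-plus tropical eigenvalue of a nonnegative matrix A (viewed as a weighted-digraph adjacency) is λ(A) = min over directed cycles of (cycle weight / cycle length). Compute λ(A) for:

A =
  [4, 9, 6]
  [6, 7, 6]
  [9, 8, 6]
λ(A) = 4

Enumerate directed cycles and compute their means (weight / length). Sample:
  cycle 0 → 0: weight = 4, length = 1, mean = 4/1 ≈ 4.000
  cycle 1 → 1: weight = 7, length = 1, mean = 7/1 ≈ 7.000
  cycle 2 → 2: weight = 6, length = 1, mean = 6/1 ≈ 6.000
  cycle 0 → 1 → 0: weight = 15, length = 2, mean = 15/2 ≈ 7.500
  cycle 0 → 2 → 0: weight = 15, length = 2, mean = 15/2 ≈ 7.500
  cycle 1 → 0 → 1: weight = 15, length = 2, mean = 15/2 ≈ 7.500
Minimum mean = 4.000, attained e.g. along the cycle 0 → 0 with weight 4 and length 1. So λ(A) = 4/1 = 4.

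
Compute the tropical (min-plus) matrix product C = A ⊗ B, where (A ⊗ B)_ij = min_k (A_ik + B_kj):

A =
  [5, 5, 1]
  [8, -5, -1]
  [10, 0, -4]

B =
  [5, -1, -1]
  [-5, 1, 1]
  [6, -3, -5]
A ⊗ B =
  [0, -2, -4]
  [-10, -4, -6]
  [-5, -7, -9]

Apply the min-plus product entry-by-entry:
  C[0][0] = min over k of (A[0][0] + B[0][0] = 5 + 5 = 10, A[0][1] + B[1][0] = 5 + -5 = 0, A[0][2] + B[2][0] = 1 + 6 = 7) = 0 (attained at k = 1)
  C[0][1] = min over k of (A[0][0] + B[0][1] = 5 + -1 = 4, A[0][1] + B[1][1] = 5 + 1 = 6, A[0][2] + B[2][1] = 1 + -3 = -2) = -2 (attained at k = 2)
  C[0][2] = min over k of (A[0][0] + B[0][2] = 5 + -1 = 4, A[0][1] + B[1][2] = 5 + 1 = 6, A[0][2] + B[2][2] = 1 + -5 = -4) = -4 (attained at k = 2)
  C[1][0] = min over k of (A[1][0] + B[0][0] = 8 + 5 = 13, A[1][1] + B[1][0] = -5 + -5 = -10, A[1][2] + B[2][0] = -1 + 6 = 5) = -10 (attained at k = 1)
  C[1][1] = min over k of (A[1][0] + B[0][1] = 8 + -1 = 7, A[1][1] + B[1][1] = -5 + 1 = -4, A[1][2] + B[2][1] = -1 + -3 = -4) = -4 (attained at k = 1)
  C[1][2] = min over k of (A[1][0] + B[0][2] = 8 + -1 = 7, A[1][1] + B[1][2] = -5 + 1 = -4, A[1][2] + B[2][2] = -1 + -5 = -6) = -6 (attained at k = 2)
  C[2][0] = min over k of (A[2][0] + B[0][0] = 10 + 5 = 15, A[2][1] + B[1][0] = 0 + -5 = -5, A[2][2] + B[2][0] = -4 + 6 = 2) = -5 (attained at k = 1)
  C[2][1] = min over k of (A[2][0] + B[0][1] = 10 + -1 = 9, A[2][1] + B[1][1] = 0 + 1 = 1, A[2][2] + B[2][1] = -4 + -3 = -7) = -7 (attained at k = 2)
  C[2][2] = min over k of (A[2][0] + B[0][2] = 10 + -1 = 9, A[2][1] + B[1][2] = 0 + 1 = 1, A[2][2] + B[2][2] = -4 + -5 = -9) = -9 (attained at k = 2)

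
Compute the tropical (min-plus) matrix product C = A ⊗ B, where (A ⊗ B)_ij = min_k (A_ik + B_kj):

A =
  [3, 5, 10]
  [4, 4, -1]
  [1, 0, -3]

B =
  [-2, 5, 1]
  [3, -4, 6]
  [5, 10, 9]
A ⊗ B =
  [1, 1, 4]
  [2, 0, 5]
  [-1, -4, 2]

Apply the min-plus product entry-by-entry:
  C[0][0] = min over k of (A[0][0] + B[0][0] = 3 + -2 = 1, A[0][1] + B[1][0] = 5 + 3 = 8, A[0][2] + B[2][0] = 10 + 5 = 15) = 1 (attained at k = 0)
  C[0][1] = min over k of (A[0][0] + B[0][1] = 3 + 5 = 8, A[0][1] + B[1][1] = 5 + -4 = 1, A[0][2] + B[2][1] = 10 + 10 = 20) = 1 (attained at k = 1)
  C[0][2] = min over k of (A[0][0] + B[0][2] = 3 + 1 = 4, A[0][1] + B[1][2] = 5 + 6 = 11, A[0][2] + B[2][2] = 10 + 9 = 19) = 4 (attained at k = 0)
  C[1][0] = min over k of (A[1][0] + B[0][0] = 4 + -2 = 2, A[1][1] + B[1][0] = 4 + 3 = 7, A[1][2] + B[2][0] = -1 + 5 = 4) = 2 (attained at k = 0)
  C[1][1] = min over k of (A[1][0] + B[0][1] = 4 + 5 = 9, A[1][1] + B[1][1] = 4 + -4 = 0, A[1][2] + B[2][1] = -1 + 10 = 9) = 0 (attained at k = 1)
  C[1][2] = min over k of (A[1][0] + B[0][2] = 4 + 1 = 5, A[1][1] + B[1][2] = 4 + 6 = 10, A[1][2] + B[2][2] = -1 + 9 = 8) = 5 (attained at k = 0)
  C[2][0] = min over k of (A[2][0] + B[0][0] = 1 + -2 = -1, A[2][1] + B[1][0] = 0 + 3 = 3, A[2][2] + B[2][0] = -3 + 5 = 2) = -1 (attained at k = 0)
  C[2][1] = min over k of (A[2][0] + B[0][1] = 1 + 5 = 6, A[2][1] + B[1][1] = 0 + -4 = -4, A[2][2] + B[2][1] = -3 + 10 = 7) = -4 (attained at k = 1)
  C[2][2] = min over k of (A[2][0] + B[0][2] = 1 + 1 = 2, A[2][1] + B[1][2] = 0 + 6 = 6, A[2][2] + B[2][2] = -3 + 9 = 6) = 2 (attained at k = 0)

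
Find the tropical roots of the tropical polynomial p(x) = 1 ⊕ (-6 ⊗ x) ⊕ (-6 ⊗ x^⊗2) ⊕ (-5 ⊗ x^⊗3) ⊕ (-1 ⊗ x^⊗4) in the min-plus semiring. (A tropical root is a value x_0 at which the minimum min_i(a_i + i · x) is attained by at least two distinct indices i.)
Roots: {-4, -1, 0, 7}

Each tropical root is a break point of the lower envelope of the lines y = a_i + i · x (there are 5 lines, with slopes 0, 1, ..., 4). Only the lines that attain the minimum somewhere contribute to roots; other lines are dominated. Here the surviving (envelope) indices are i = 4, i = 3, i = 2, i = 1, i = 0.
Intersections between consecutive envelope lines give the roots: for adjacent envelope indices i < j the intersection is x = (a_i − a_j) / (j − i). Reading off the sorted break points: {-4, -1, 0, 7}.
Verification: at each break x_0, at least two indices attain the minimum of min_i(a_i + i · x_0).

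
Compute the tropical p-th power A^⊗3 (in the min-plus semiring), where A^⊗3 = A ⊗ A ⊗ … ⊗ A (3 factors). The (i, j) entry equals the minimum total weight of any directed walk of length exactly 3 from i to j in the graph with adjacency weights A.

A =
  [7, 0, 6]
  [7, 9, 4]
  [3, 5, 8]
A^⊗3 =
  [7, 7, 11]
  [14, 7, 11]
  [10, 10, 7]

Each entry (A^⊗3)_ij equals the minimum over all length-3 walks i = v_0 → v_1 → … → v_3 = j of Σ_t A[v_t][v_{t+1}]. For example, for (i, j) = (0, 2) we minimise over 9 possible intermediate vertex sequences; the minimum is 11, attained along the walk 0 → 0 → 1 → 2.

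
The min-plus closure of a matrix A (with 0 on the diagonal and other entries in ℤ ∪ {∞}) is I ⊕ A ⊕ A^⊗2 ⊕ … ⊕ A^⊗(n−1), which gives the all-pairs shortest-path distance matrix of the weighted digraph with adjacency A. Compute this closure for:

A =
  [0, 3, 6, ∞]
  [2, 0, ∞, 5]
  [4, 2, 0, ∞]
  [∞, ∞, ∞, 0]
Closure =
  [0, 3, 6, 8]
  [2, 0, 8, 5]
  [4, 2, 0, 7]
  [∞, ∞, ∞, 0]

This is the Floyd-Warshall all-pairs shortest-path computation. For each intermediate vertex k = 0, 1, …, 3, update dist[i][j] ← min(dist[i][j], dist[i][k] + dist[k][j]). The final matrix gives, for each (i, j), the minimum total weight of any directed path from i to j (possibly empty when i = j).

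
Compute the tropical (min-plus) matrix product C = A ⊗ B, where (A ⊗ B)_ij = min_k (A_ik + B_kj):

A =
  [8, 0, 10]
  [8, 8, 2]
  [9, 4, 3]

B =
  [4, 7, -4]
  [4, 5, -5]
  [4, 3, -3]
A ⊗ B =
  [4, 5, -5]
  [6, 5, -1]
  [7, 6, -1]

Apply the min-plus product entry-by-entry:
  C[0][0] = min over k of (A[0][0] + B[0][0] = 8 + 4 = 12, A[0][1] + B[1][0] = 0 + 4 = 4, A[0][2] + B[2][0] = 10 + 4 = 14) = 4 (attained at k = 1)
  C[0][1] = min over k of (A[0][0] + B[0][1] = 8 + 7 = 15, A[0][1] + B[1][1] = 0 + 5 = 5, A[0][2] + B[2][1] = 10 + 3 = 13) = 5 (attained at k = 1)
  C[0][2] = min over k of (A[0][0] + B[0][2] = 8 + -4 = 4, A[0][1] + B[1][2] = 0 + -5 = -5, A[0][2] + B[2][2] = 10 + -3 = 7) = -5 (attained at k = 1)
  C[1][0] = min over k of (A[1][0] + B[0][0] = 8 + 4 = 12, A[1][1] + B[1][0] = 8 + 4 = 12, A[1][2] + B[2][0] = 2 + 4 = 6) = 6 (attained at k = 2)
  C[1][1] = min over k of (A[1][0] + B[0][1] = 8 + 7 = 15, A[1][1] + B[1][1] = 8 + 5 = 13, A[1][2] + B[2][1] = 2 + 3 = 5) = 5 (attained at k = 2)
  C[1][2] = min over k of (A[1][0] + B[0][2] = 8 + -4 = 4, A[1][1] + B[1][2] = 8 + -5 = 3, A[1][2] + B[2][2] = 2 + -3 = -1) = -1 (attained at k = 2)
  C[2][0] = min over k of (A[2][0] + B[0][0] = 9 + 4 = 13, A[2][1] + B[1][0] = 4 + 4 = 8, A[2][2] + B[2][0] = 3 + 4 = 7) = 7 (attained at k = 2)
  C[2][1] = min over k of (A[2][0] + B[0][1] = 9 + 7 = 16, A[2][1] + B[1][1] = 4 + 5 = 9, A[2][2] + B[2][1] = 3 + 3 = 6) = 6 (attained at k = 2)
  C[2][2] = min over k of (A[2][0] + B[0][2] = 9 + -4 = 5, A[2][1] + B[1][2] = 4 + -5 = -1, A[2][2] + B[2][2] = 3 + -3 = 0) = -1 (attained at k = 1)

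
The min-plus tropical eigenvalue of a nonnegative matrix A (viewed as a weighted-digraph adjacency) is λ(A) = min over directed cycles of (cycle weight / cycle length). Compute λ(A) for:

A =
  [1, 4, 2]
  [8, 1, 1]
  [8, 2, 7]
λ(A) = 1

Enumerate directed cycles and compute their means (weight / length). Sample:
  cycle 0 → 0: weight = 1, length = 1, mean = 1/1 ≈ 1.000
  cycle 1 → 1: weight = 1, length = 1, mean = 1/1 ≈ 1.000
  cycle 2 → 2: weight = 7, length = 1, mean = 7/1 ≈ 7.000
  cycle 0 → 1 → 0: weight = 12, length = 2, mean = 12/2 ≈ 6.000
  cycle 0 → 2 → 0: weight = 10, length = 2, mean = 10/2 ≈ 5.000
  cycle 1 → 0 → 1: weight = 12, length = 2, mean = 12/2 ≈ 6.000
Minimum mean = 1.000, attained e.g. along the cycle 0 → 0 with weight 1 and length 1. So λ(A) = 1/1 = 1.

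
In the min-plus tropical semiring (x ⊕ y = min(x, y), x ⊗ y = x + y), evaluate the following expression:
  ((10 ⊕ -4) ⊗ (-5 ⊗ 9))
((10 ⊕ -4) ⊗ (-5 ⊗ 9)) = 0

Expand innermost to outermost. Recall ⊕ takes the minimum of its arguments and ⊗ takes their sum. Working out the expression ((10 ⊕ -4) ⊗ (-5 ⊗ 9)) gives 0.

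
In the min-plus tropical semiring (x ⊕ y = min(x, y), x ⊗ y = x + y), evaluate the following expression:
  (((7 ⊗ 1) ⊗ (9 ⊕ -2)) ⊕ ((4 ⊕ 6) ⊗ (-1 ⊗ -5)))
(((7 ⊗ 1) ⊗ (9 ⊕ -2)) ⊕ ((4 ⊕ 6) ⊗ (-1 ⊗ -5))) = -2

Expand innermost to outermost. Recall ⊕ takes the minimum of its arguments and ⊗ takes their sum. Working out the expression (((7 ⊗ 1) ⊗ (9 ⊕ -2)) ⊕ ((4 ⊕ 6) ⊗ (-1 ⊗ -5))) gives -2.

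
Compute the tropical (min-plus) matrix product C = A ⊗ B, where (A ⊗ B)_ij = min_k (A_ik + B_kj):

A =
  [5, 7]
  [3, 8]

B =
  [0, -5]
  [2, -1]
A ⊗ B =
  [5, 0]
  [3, -2]

Apply the min-plus product entry-by-entry:
  C[0][0] = min over k of (A[0][0] + B[0][0] = 5 + 0 = 5, A[0][1] + B[1][0] = 7 + 2 = 9) = 5 (attained at k = 0)
  C[0][1] = min over k of (A[0][0] + B[0][1] = 5 + -5 = 0, A[0][1] + B[1][1] = 7 + -1 = 6) = 0 (attained at k = 0)
  C[1][0] = min over k of (A[1][0] + B[0][0] = 3 + 0 = 3, A[1][1] + B[1][0] = 8 + 2 = 10) = 3 (attained at k = 0)
  C[1][1] = min over k of (A[1][0] + B[0][1] = 3 + -5 = -2, A[1][1] + B[1][1] = 8 + -1 = 7) = -2 (attained at k = 0)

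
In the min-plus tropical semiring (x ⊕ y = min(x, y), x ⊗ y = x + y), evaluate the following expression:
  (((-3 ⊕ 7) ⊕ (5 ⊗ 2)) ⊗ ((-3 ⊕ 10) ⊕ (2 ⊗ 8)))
(((-3 ⊕ 7) ⊕ (5 ⊗ 2)) ⊗ ((-3 ⊕ 10) ⊕ (2 ⊗ 8))) = -6

Expand innermost to outermost. Recall ⊕ takes the minimum of its arguments and ⊗ takes their sum. Working out the expression (((-3 ⊕ 7) ⊕ (5 ⊗ 2)) ⊗ ((-3 ⊕ 10) ⊕ (2 ⊗ 8))) gives -6.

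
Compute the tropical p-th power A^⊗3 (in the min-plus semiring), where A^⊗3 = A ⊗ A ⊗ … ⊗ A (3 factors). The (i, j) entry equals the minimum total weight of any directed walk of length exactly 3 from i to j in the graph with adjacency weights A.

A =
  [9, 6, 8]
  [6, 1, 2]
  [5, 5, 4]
A^⊗3 =
  [13, 8, 9]
  [8, 3, 4]
  [12, 7, 8]

Each entry (A^⊗3)_ij equals the minimum over all length-3 walks i = v_0 → v_1 → … → v_3 = j of Σ_t A[v_t][v_{t+1}]. For example, for (i, j) = (0, 2) we minimise over 9 possible intermediate vertex sequences; the minimum is 9, attained along the walk 0 → 1 → 1 → 2.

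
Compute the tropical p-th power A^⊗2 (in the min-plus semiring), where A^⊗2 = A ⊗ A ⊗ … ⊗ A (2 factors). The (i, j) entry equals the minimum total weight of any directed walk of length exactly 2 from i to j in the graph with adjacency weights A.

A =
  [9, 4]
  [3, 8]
A^⊗2 =
  [7, 12]
  [11, 7]

Each entry (A^⊗2)_ij equals the minimum over all length-2 walks i = v_0 → v_1 → … → v_2 = j of Σ_t A[v_t][v_{t+1}]. For example, for (i, j) = (0, 1) we minimise over 2 possible intermediate vertex sequences; the minimum is 12, attained along the walk 0 → 1 → 1.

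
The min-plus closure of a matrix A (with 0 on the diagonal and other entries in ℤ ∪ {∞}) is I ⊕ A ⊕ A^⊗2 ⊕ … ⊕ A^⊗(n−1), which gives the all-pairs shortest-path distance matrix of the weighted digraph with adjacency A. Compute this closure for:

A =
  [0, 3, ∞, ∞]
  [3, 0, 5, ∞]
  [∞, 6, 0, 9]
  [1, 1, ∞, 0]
Closure =
  [0, 3, 8, 17]
  [3, 0, 5, 14]
  [9, 6, 0, 9]
  [1, 1, 6, 0]

This is the Floyd-Warshall all-pairs shortest-path computation. For each intermediate vertex k = 0, 1, …, 3, update dist[i][j] ← min(dist[i][j], dist[i][k] + dist[k][j]). The final matrix gives, for each (i, j), the minimum total weight of any directed path from i to j (possibly empty when i = j).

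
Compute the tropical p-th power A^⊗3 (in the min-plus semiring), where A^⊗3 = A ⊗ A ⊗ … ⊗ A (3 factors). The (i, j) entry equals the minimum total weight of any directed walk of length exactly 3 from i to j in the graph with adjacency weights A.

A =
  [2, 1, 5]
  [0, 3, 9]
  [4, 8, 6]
A^⊗3 =
  [3, 2, 6]
  [1, 3, 7]
  [5, 7, 11]

Each entry (A^⊗3)_ij equals the minimum over all length-3 walks i = v_0 → v_1 → … → v_3 = j of Σ_t A[v_t][v_{t+1}]. For example, for (i, j) = (0, 2) we minimise over 9 possible intermediate vertex sequences; the minimum is 6, attained along the walk 0 → 1 → 0 → 2.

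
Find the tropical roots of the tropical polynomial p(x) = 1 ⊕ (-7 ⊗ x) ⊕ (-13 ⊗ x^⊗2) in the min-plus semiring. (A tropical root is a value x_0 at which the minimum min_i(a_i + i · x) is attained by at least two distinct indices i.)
Roots: {6, 8}

Each tropical root is a break point of the lower envelope of the lines y = a_i + i · x (there are 3 lines, with slopes 0, 1, ..., 2). Only the lines that attain the minimum somewhere contribute to roots; other lines are dominated. Here the surviving (envelope) indices are i = 2, i = 1, i = 0.
Intersections between consecutive envelope lines give the roots: for adjacent envelope indices i < j the intersection is x = (a_i − a_j) / (j − i). Reading off the sorted break points: {6, 8}.
Verification: at each break x_0, at least two indices attain the minimum of min_i(a_i + i · x_0).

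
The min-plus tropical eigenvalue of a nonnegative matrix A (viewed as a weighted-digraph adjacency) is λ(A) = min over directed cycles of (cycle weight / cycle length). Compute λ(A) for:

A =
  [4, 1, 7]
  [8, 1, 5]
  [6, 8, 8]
λ(A) = 1

Enumerate directed cycles and compute their means (weight / length). Sample:
  cycle 0 → 0: weight = 4, length = 1, mean = 4/1 ≈ 4.000
  cycle 1 → 1: weight = 1, length = 1, mean = 1/1 ≈ 1.000
  cycle 2 → 2: weight = 8, length = 1, mean = 8/1 ≈ 8.000
  cycle 0 → 1 → 0: weight = 9, length = 2, mean = 9/2 ≈ 4.500
  cycle 0 → 2 → 0: weight = 13, length = 2, mean = 13/2 ≈ 6.500
  cycle 1 → 0 → 1: weight = 9, length = 2, mean = 9/2 ≈ 4.500
Minimum mean = 1.000, attained e.g. along the cycle 1 → 1 with weight 1 and length 1. So λ(A) = 1/1 = 1.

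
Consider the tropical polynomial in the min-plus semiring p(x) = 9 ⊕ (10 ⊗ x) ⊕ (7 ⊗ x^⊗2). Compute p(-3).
p(-3) = 1

A tropical monomial a ⊗ x^⊗i evaluates to a + i · x. Evaluating each term at x = -3:
  Term 0 contributes 9 + 0 · -3 = 9
  Term 1 contributes 10 + 1 · -3 = 7
  Term 2 contributes 7 + 2 · -3 = 1
p(-3) = ⊕ of these = min[9, 7, 1] = 1.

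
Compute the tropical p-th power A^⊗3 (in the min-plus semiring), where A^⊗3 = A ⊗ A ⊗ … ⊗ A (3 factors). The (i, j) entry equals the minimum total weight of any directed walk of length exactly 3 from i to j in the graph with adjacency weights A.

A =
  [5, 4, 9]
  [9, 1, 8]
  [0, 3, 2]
A^⊗3 =
  [11, 6, 13]
  [9, 3, 10]
  [4, 5, 6]

Each entry (A^⊗3)_ij equals the minimum over all length-3 walks i = v_0 → v_1 → … → v_3 = j of Σ_t A[v_t][v_{t+1}]. For example, for (i, j) = (0, 2) we minimise over 9 possible intermediate vertex sequences; the minimum is 13, attained along the walk 0 → 1 → 1 → 2.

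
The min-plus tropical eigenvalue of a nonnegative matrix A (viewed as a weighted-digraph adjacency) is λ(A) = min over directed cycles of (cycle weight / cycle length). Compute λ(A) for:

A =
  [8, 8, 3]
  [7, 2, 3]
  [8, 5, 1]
λ(A) = 1

Enumerate directed cycles and compute their means (weight / length). Sample:
  cycle 0 → 0: weight = 8, length = 1, mean = 8/1 ≈ 8.000
  cycle 1 → 1: weight = 2, length = 1, mean = 2/1 ≈ 2.000
  cycle 2 → 2: weight = 1, length = 1, mean = 1/1 ≈ 1.000
  cycle 0 → 1 → 0: weight = 15, length = 2, mean = 15/2 ≈ 7.500
  cycle 0 → 2 → 0: weight = 11, length = 2, mean = 11/2 ≈ 5.500
  cycle 1 → 0 → 1: weight = 15, length = 2, mean = 15/2 ≈ 7.500
Minimum mean = 1.000, attained e.g. along the cycle 2 → 2 with weight 1 and length 1. So λ(A) = 1/1 = 1.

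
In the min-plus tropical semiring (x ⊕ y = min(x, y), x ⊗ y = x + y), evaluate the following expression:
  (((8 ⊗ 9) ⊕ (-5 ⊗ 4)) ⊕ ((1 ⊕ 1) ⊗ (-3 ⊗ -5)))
(((8 ⊗ 9) ⊕ (-5 ⊗ 4)) ⊕ ((1 ⊕ 1) ⊗ (-3 ⊗ -5))) = -7

Expand innermost to outermost. Recall ⊕ takes the minimum of its arguments and ⊗ takes their sum. Working out the expression (((8 ⊗ 9) ⊕ (-5 ⊗ 4)) ⊕ ((1 ⊕ 1) ⊗ (-3 ⊗ -5))) gives -7.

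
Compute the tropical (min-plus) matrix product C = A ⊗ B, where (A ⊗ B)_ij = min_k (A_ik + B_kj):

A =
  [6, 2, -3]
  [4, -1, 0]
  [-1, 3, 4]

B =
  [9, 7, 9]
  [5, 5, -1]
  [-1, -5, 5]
A ⊗ B =
  [-4, -8, 1]
  [-1, -5, -2]
  [3, -1, 2]

Apply the min-plus product entry-by-entry:
  C[0][0] = min over k of (A[0][0] + B[0][0] = 6 + 9 = 15, A[0][1] + B[1][0] = 2 + 5 = 7, A[0][2] + B[2][0] = -3 + -1 = -4) = -4 (attained at k = 2)
  C[0][1] = min over k of (A[0][0] + B[0][1] = 6 + 7 = 13, A[0][1] + B[1][1] = 2 + 5 = 7, A[0][2] + B[2][1] = -3 + -5 = -8) = -8 (attained at k = 2)
  C[0][2] = min over k of (A[0][0] + B[0][2] = 6 + 9 = 15, A[0][1] + B[1][2] = 2 + -1 = 1, A[0][2] + B[2][2] = -3 + 5 = 2) = 1 (attained at k = 1)
  C[1][0] = min over k of (A[1][0] + B[0][0] = 4 + 9 = 13, A[1][1] + B[1][0] = -1 + 5 = 4, A[1][2] + B[2][0] = 0 + -1 = -1) = -1 (attained at k = 2)
  C[1][1] = min over k of (A[1][0] + B[0][1] = 4 + 7 = 11, A[1][1] + B[1][1] = -1 + 5 = 4, A[1][2] + B[2][1] = 0 + -5 = -5) = -5 (attained at k = 2)
  C[1][2] = min over k of (A[1][0] + B[0][2] = 4 + 9 = 13, A[1][1] + B[1][2] = -1 + -1 = -2, A[1][2] + B[2][2] = 0 + 5 = 5) = -2 (attained at k = 1)
  C[2][0] = min over k of (A[2][0] + B[0][0] = -1 + 9 = 8, A[2][1] + B[1][0] = 3 + 5 = 8, A[2][2] + B[2][0] = 4 + -1 = 3) = 3 (attained at k = 2)
  C[2][1] = min over k of (A[2][0] + B[0][1] = -1 + 7 = 6, A[2][1] + B[1][1] = 3 + 5 = 8, A[2][2] + B[2][1] = 4 + -5 = -1) = -1 (attained at k = 2)
  C[2][2] = min over k of (A[2][0] + B[0][2] = -1 + 9 = 8, A[2][1] + B[1][2] = 3 + -1 = 2, A[2][2] + B[2][2] = 4 + 5 = 9) = 2 (attained at k = 1)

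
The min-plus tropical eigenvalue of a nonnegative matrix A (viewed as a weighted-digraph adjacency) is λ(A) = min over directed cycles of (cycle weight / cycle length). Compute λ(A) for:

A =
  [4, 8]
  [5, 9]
λ(A) = 4

Enumerate directed cycles and compute their means (weight / length). Sample:
  cycle 0 → 0: weight = 4, length = 1, mean = 4/1 ≈ 4.000
  cycle 1 → 1: weight = 9, length = 1, mean = 9/1 ≈ 9.000
  cycle 0 → 1 → 0: weight = 13, length = 2, mean = 13/2 ≈ 6.500
  cycle 1 → 0 → 1: weight = 13, length = 2, mean = 13/2 ≈ 6.500
Minimum mean = 4.000, attained e.g. along the cycle 0 → 0 with weight 4 and length 1. So λ(A) = 4/1 = 4.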